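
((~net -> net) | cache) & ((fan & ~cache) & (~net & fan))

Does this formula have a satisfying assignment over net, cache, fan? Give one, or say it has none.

Case net = True: the conjunct ~net is False.
Case net = False: the formula simplifies to cache & ((fan & ~cache) & fan).
  cache = True: the conjunct ~cache is False.
  cache = False: the conjunct cache is False.
Both cases fail — unsatisfiable.

Unsatisfiable — no assignment works.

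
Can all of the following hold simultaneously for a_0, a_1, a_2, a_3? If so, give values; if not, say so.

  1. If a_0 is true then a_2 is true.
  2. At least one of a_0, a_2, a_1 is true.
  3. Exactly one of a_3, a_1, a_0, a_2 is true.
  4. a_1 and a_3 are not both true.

a_0: False; a_1: False; a_2: True; a_3: False

  (1) a_0=F ⇒ a_2: vacuous ✓
  (2) {a_0, a_2, a_1}: 1 true — at least one ✓
  (3) {a_3, a_1, a_0, a_2}: 1 true — exactly one ✓
  (4) a_1=F, a_3=F — not both ✓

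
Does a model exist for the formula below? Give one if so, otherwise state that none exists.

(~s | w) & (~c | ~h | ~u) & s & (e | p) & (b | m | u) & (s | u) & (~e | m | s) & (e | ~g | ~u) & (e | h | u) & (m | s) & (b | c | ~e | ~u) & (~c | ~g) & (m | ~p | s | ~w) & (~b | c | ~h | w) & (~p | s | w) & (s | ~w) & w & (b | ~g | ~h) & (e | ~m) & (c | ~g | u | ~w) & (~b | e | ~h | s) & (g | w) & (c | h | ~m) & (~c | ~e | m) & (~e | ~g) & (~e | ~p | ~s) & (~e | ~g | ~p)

e = False; h = True; u = False; s = True; c = True; b = True; m = False; p = True; g = False; w = True

Unit clause (s) forces s = True.
Unit clause (w) forces w = True.
Set e = False.
  then (e | p) forces p = True.
  then (e | ~m) forces m = False.
Set h = True.
Set u = False.
  then (b | m | u) forces b = True.
Set c = True.
  then (~c | ~g) forces g = False.
All clauses satisfied.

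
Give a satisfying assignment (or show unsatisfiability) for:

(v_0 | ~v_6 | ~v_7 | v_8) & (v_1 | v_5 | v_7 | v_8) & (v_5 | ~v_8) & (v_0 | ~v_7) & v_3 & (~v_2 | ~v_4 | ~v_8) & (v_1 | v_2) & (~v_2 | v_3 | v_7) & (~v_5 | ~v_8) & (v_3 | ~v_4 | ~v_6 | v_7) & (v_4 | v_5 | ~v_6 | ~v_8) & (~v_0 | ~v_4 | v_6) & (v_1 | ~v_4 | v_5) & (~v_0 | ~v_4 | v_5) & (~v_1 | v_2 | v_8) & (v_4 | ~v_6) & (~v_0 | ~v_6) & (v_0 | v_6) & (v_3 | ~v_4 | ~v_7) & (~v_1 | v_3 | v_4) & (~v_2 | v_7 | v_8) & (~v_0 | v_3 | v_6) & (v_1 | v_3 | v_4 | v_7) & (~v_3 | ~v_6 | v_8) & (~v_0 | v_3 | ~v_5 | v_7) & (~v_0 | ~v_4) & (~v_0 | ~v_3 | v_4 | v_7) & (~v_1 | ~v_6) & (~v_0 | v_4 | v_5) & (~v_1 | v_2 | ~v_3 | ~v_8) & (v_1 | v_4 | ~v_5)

Unit clause (v_3) forces v_3 = True.
Set v_0 = True.
  then (~v_0 | ~v_6) forces v_6 = False.
  then (~v_0 | ~v_4) forces v_4 = False.
  then (~v_0 | ~v_3 | v_4 | v_7) forces v_7 = True.
  then (~v_0 | v_4 | v_5) forces v_5 = True.
  then (v_1 | v_4 | ~v_5) forces v_1 = True.
  then (~v_5 | ~v_8) forces v_8 = False.
  then (~v_1 | v_2 | v_8) forces v_2 = True.
All clauses satisfied.

v_0=T; v_1=T; v_2=T; v_3=T; v_4=F; v_5=T; v_6=F; v_7=T; v_8=F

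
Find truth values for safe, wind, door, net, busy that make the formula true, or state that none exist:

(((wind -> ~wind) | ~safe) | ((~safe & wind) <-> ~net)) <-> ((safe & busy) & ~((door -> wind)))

safe: True; wind: False; door: True; net: True; busy: True

  (((wind -> ~wind) | ~safe) | ((~safe & wind) <-> ~net)) <-> ((safe & busy) & ~((door -> wind))) = True
    ((wind -> ~wind) | ~safe) | ((~safe & wind) <-> ~net) = True
      (wind -> ~wind) | ~safe = True
        wind -> ~wind = True
          ~wind = True
        ~safe = False
      (~safe & wind) <-> ~net = True
        ~safe & wind = False
          ~safe = False
        ~net = False
    (safe & busy) & ~((door -> wind)) = True
      safe & busy = True
      ~((door -> wind)) = True
        door -> wind = False
The formula evaluates to True.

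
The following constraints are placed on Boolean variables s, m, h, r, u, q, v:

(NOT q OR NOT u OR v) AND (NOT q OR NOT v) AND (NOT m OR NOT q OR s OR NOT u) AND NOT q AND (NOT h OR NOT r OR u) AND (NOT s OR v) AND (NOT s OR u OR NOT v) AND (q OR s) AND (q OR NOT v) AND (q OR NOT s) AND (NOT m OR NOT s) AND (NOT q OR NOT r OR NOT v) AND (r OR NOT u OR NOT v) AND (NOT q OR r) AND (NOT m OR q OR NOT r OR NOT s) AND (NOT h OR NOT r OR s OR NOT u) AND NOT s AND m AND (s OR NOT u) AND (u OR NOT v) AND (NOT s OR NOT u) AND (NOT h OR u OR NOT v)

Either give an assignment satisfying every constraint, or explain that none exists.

Case s = True:
  Clause (NOT s) is falsified — contradiction.
Case s = False:
  (NOT q) forces q = False.
  Clause (q OR s) is falsified — contradiction.
Both cases fail, so the formula is unsatisfiable.

Unsatisfiable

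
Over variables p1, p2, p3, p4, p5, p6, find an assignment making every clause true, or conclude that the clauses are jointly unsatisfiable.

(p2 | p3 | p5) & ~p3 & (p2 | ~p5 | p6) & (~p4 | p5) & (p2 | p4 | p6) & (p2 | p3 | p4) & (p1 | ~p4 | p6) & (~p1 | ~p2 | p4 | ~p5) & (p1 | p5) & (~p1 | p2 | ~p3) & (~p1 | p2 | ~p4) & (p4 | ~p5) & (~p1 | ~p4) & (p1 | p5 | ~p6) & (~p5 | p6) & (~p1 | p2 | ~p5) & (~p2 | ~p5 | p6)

p1 = True, p2 = True, p3 = False, p4 = False, p5 = False, p6 = False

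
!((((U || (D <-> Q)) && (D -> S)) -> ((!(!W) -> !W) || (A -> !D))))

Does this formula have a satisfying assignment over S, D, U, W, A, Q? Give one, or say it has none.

S = True, D = True, U = True, W = True, A = True, Q = False

  !((((U || (D <-> Q)) && (D -> S)) -> ((!(!W) -> !W) || (A -> !D)))) = True
    ((U || (D <-> Q)) && (D -> S)) -> ((!(!W) -> !W) || (A -> !D)) = False
      (U || (D <-> Q)) && (D -> S) = True
        U || (D <-> Q) = True
          D <-> Q = False
        D -> S = True
      (!(!W) -> !W) || (A -> !D) = False
        !(!W) -> !W = False
          !(!W) = True
            !W = False
          !W = False
        A -> !D = False
          !D = False
The formula evaluates to True.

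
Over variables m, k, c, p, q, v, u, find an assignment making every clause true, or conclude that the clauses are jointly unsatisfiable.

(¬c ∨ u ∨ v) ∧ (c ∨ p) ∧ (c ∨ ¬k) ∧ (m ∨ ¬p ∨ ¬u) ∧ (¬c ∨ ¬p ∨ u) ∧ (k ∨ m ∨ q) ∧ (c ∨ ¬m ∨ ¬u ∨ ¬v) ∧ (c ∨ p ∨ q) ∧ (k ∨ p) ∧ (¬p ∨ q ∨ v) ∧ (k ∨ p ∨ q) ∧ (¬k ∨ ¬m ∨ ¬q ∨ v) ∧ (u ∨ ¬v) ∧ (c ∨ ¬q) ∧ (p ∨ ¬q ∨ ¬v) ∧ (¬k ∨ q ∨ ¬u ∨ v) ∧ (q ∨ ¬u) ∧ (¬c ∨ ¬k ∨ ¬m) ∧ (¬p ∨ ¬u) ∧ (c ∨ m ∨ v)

Set m = False.
Try k = False:
  (k ∨ m ∨ q) forces q = True.
  (k ∨ p) forces p = True.
  (m ∨ ¬p ∨ ¬u) forces u = False.
  (¬c ∨ ¬p ∨ u) forces c = False.
  clause (c ∨ ¬q) is falsified — backtrack.
So k = True.
  then (c ∨ ¬k) forces c = True.
Try p = True:
  (m ∨ ¬p ∨ ¬u) forces u = False.
  clause (¬c ∨ ¬p ∨ u) is falsified — backtrack.
So p = False.
Try q = False:
  (q ∨ ¬u) forces u = False.
  (¬c ∨ u ∨ v) forces v = True.
  clause (u ∨ ¬v) is falsified — backtrack.
So q = True.
  then (p ∨ ¬q ∨ ¬v) forces v = False.
  then (¬c ∨ u ∨ v) forces u = True.
All clauses satisfied.

m = False, k = True, c = True, p = False, q = True, v = False, u = True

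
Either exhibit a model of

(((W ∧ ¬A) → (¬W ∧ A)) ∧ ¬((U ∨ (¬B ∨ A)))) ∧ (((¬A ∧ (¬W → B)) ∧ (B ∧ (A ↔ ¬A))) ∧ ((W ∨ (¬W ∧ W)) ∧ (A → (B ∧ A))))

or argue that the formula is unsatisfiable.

Unsatisfiable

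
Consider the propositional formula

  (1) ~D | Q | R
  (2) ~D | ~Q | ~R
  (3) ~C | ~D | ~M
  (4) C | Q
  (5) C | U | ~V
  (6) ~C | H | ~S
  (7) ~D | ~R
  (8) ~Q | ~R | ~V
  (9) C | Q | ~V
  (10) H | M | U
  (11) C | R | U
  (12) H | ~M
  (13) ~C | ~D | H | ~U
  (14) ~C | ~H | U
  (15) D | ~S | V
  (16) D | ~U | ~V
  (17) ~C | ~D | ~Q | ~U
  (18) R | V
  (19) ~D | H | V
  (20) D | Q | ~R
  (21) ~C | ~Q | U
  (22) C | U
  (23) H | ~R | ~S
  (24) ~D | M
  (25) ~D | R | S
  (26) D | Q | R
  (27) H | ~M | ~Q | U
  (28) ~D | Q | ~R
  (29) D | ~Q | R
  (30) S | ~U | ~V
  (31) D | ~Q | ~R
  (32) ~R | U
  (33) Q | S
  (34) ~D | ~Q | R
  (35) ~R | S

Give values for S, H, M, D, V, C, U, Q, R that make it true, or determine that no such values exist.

Unsatisfiable — no assignment works.

Case D = True:
  (~D | ~R) forces R = False.
  (~D | Q | R) forces Q = True.
  Clause (~D | ~Q | R) is falsified — contradiction.
Case D = False:
  If Q = True:
    (D | ~Q | R) forces R = True.
    clause (D | ~Q | ~R) is falsified.
  If Q = False:
    (C | Q) forces C = True.
    (D | Q | ~R) forces R = False.
    clause (D | Q | R) is falsified.
  Every sub-case reaches a contradiction.
Both cases fail, so the formula is unsatisfiable.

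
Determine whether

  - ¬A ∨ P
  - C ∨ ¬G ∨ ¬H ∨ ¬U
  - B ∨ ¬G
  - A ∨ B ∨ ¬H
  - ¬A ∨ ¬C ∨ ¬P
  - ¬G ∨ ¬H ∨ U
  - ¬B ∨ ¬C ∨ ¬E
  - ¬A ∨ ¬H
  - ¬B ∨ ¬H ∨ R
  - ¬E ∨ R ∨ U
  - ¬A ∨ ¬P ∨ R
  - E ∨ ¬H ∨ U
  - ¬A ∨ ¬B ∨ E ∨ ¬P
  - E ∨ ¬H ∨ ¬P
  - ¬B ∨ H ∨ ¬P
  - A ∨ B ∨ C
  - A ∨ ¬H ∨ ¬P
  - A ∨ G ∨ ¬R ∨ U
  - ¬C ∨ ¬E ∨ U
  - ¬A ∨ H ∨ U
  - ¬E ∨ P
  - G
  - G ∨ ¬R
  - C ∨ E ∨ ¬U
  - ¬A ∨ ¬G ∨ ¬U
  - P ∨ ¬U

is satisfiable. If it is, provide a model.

H=F, B=T, E=F, P=F, U=F, R=T, A=F, G=T, C=F

Unit clause (G) forces G = True.
In (B ∨ ¬G) only B is left, so B = True.
Set H = False.
  then (¬B ∨ H ∨ ¬P) forces P = False.
  then (¬E ∨ P) forces E = False.
  then (P ∨ ¬U) forces U = False.
  then (¬A ∨ P) forces A = False.
Set R = True.
Set C = False.
All clauses satisfied.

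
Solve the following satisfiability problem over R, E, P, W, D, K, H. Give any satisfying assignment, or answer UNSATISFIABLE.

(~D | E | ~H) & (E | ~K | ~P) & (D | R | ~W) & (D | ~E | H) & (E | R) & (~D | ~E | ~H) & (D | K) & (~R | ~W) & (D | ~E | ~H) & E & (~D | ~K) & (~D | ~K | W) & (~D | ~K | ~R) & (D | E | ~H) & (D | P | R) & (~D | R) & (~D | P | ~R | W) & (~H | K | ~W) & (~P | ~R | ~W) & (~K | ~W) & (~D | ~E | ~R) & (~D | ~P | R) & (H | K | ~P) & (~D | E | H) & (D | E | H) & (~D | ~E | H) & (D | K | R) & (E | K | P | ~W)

UNSATISFIABLE

Case H = True:
  (E) forces E = True.
  (~D | ~E | ~H) forces D = False.
  Clause (D | ~E | ~H) is falsified — contradiction.
Case H = False:
  (E) forces E = True.
  (D | ~E | H) forces D = True.
  Clause (~D | ~E | H) is falsified — contradiction.
Both cases fail, so the formula is unsatisfiable.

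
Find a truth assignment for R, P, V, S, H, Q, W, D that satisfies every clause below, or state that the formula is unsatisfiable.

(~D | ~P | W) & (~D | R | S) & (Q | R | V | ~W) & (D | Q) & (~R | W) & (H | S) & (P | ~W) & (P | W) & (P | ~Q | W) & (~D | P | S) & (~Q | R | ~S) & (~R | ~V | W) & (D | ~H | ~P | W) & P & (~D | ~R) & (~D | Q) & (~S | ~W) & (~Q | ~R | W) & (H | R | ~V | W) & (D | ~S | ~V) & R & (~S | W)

Unit clause (P) forces P = True.
Unit clause (R) forces R = True.
In (~R | W) only W is left, so W = True.
In (~D | ~R) only ~D is left, so D = False.
In (~S | ~W) only ~S is left, so S = False.
In (D | Q) only Q is left, so Q = True.
In (H | S) only H is left, so H = True.
Set V = True.
All clauses satisfied.

R = True, P = True, V = True, S = False, H = True, Q = True, W = True, D = False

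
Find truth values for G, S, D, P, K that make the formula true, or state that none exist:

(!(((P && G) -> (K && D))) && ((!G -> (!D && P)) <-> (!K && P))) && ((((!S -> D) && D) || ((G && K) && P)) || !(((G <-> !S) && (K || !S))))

G=T, S=T, D=F, P=T, K=F

  !(((P && G) -> (K && D))) && ((!G -> (!D && P)) <-> (!K && P)) = True
    !(((P && G) -> (K && D))) = True
      (P && G) -> (K && D) = False
        P && G = True
        K && D = False
    (!G -> (!D && P)) <-> (!K && P) = True
      !G -> (!D && P) = True
        !G = False
        !D && P = True
          !D = True
      !K && P = True
        !K = True
  (((!S -> D) && D) || ((G && K) && P)) || !(((G <-> !S) && (K || !S))) = True
    ((!S -> D) && D) || ((G && K) && P) = False
      (!S -> D) && D = False
        !S -> D = True
          !S = False
      (G && K) && P = False
        G && K = False
    !(((G <-> !S) && (K || !S))) = True
      (G <-> !S) && (K || !S) = False
        G <-> !S = False
          !S = False
        K || !S = False
          !S = False
Both conjuncts True, so the formula holds.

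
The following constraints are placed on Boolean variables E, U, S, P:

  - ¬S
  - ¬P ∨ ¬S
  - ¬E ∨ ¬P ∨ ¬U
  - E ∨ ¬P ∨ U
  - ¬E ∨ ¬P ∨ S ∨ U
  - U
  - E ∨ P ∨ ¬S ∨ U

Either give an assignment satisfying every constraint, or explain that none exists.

E = False, U = True, S = False, P = True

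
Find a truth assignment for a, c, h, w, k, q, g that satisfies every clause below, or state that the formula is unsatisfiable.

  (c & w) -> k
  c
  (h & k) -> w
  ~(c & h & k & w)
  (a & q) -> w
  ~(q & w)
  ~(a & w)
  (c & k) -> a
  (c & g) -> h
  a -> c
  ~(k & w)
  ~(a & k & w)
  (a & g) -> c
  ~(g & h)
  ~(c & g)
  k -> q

Unit clause (c) forces c = True.
In (~c | ~g) only ~g is left, so g = False.
Set a = False.
  then (a | ~c | ~k) forces k = False.
  then (~c | k | ~w) forces w = False.
Set h = True.
Set q = False.
All clauses satisfied.

a = False; c = True; h = True; w = False; k = False; q = False; g = False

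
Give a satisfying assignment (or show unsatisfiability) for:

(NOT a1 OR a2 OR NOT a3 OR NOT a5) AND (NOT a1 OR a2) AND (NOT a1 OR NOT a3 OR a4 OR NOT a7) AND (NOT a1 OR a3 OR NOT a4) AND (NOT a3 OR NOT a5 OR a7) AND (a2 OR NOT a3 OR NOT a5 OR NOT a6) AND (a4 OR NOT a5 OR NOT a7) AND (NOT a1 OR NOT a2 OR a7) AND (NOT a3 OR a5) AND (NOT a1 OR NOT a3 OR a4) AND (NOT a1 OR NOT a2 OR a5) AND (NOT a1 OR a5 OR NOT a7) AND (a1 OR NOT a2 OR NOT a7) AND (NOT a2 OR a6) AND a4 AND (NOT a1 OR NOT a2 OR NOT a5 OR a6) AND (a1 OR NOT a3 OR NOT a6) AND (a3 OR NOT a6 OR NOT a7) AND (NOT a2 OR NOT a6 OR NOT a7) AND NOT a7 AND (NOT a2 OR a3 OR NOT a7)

Unit clause (a4) forces a4 = True.
Unit clause (NOT a7) forces a7 = False.
Try a1 = True:
  (NOT a1 OR a2) forces a2 = True.
  clause (NOT a1 OR NOT a2 OR a7) is falsified — backtrack.
So a1 = False.
Set a2 = True.
  then (NOT a2 OR a6) forces a6 = True.
  then (a1 OR NOT a3 OR NOT a6) forces a3 = False.
Set a5 = True.
All clauses satisfied.

a1 = False; a2 = True; a3 = False; a4 = True; a5 = True; a6 = True; a7 = False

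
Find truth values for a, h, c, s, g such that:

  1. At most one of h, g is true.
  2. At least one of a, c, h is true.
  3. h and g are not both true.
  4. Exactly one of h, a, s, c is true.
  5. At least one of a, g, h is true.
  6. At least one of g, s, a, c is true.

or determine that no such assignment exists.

a: True, h: False, c: False, s: False, g: True

  (1) {h, g}: 1 true — at most one ✓
  (2) {a, c, h}: 1 true — at least one ✓
  (3) h=F, g=T — not both ✓
  (4) {h, a, s, c}: 1 true — exactly one ✓
  (5) {a, g, h}: 2 true — at least one ✓
  (6) {g, s, a, c}: 2 true — at least one ✓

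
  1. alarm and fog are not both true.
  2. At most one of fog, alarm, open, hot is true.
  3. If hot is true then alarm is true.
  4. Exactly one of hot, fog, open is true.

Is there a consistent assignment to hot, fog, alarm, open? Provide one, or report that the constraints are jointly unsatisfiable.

hot=F, fog=T, alarm=F, open=F

  (1) alarm=F, fog=T — not both ✓
  (2) {fog, alarm, open, hot}: 1 true — at most one ✓
  (3) hot=F ⇒ alarm: vacuous ✓
  (4) {hot, fog, open}: 1 true — exactly one ✓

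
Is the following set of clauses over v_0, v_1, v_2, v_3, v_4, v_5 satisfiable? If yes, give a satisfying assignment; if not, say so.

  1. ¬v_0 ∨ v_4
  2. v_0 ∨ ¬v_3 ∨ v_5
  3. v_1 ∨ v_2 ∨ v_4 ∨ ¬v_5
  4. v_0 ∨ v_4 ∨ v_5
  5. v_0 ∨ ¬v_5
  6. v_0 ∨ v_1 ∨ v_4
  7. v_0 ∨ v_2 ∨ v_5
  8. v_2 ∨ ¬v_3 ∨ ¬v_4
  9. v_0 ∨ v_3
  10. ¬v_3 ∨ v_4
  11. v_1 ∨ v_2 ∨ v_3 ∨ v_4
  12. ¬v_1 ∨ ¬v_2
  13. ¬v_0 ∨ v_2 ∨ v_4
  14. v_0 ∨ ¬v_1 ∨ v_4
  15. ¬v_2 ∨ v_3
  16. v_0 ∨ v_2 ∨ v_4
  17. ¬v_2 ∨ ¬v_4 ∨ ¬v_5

v_0 = True, v_1 = True, v_2 = False, v_3 = False, v_4 = True, v_5 = False

Try v_0 = False:
  (v_0 ∨ ¬v_5) forces v_5 = False.
  (v_0 ∨ ¬v_3 ∨ v_5) forces v_3 = False.
  clause (v_0 ∨ v_3) is falsified — backtrack.
So v_0 = True.
  then (¬v_0 ∨ v_4) forces v_4 = True.
Set v_1 = True.
  then (¬v_1 ∨ ¬v_2) forces v_2 = False.
  then (v_2 ∨ ¬v_3 ∨ ¬v_4) forces v_3 = False.
Set v_5 = False.
All clauses satisfied.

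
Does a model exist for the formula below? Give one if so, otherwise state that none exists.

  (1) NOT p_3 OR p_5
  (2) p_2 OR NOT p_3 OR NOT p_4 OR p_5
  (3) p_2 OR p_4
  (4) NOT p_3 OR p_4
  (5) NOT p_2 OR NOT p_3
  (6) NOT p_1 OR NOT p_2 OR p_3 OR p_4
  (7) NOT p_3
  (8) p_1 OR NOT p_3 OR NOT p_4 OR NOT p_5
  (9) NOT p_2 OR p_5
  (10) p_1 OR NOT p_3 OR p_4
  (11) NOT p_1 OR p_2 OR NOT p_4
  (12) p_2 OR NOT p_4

Unit clause (NOT p_3) forces p_3 = False.
Set p_1 = False.
Set p_2 = True.
  then (NOT p_2 OR p_5) forces p_5 = True.
Set p_4 = False.
All clauses satisfied.

p_1: False, p_2: True, p_3: False, p_4: False, p_5: True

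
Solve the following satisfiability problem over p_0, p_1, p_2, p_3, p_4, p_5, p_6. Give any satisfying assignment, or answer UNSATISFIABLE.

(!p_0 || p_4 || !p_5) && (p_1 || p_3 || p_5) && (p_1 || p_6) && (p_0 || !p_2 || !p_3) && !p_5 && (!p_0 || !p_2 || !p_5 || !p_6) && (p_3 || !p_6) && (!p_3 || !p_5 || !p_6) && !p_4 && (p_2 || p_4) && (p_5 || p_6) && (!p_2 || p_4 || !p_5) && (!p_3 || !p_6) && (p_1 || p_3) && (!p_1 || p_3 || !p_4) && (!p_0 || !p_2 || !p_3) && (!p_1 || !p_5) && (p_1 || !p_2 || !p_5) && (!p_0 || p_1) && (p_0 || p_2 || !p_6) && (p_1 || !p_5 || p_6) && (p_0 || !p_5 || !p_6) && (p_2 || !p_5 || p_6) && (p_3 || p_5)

Case p_4 = True:
  Clause (!p_4) is falsified — contradiction.
Case p_4 = False:
  (!p_5) forces p_5 = False.
  (p_2 || p_4) forces p_2 = True.
  (p_5 || p_6) forces p_6 = True.
  (p_3 || !p_6) forces p_3 = True.
  Clause (!p_3 || !p_6) is falsified — contradiction.
Both cases fail, so the formula is unsatisfiable.

The formula is unsatisfiable.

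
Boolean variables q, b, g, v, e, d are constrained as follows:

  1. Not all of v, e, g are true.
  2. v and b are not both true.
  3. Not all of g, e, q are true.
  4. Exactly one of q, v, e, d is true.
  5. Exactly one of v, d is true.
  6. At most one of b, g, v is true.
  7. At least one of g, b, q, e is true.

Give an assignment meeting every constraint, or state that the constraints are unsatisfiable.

q=F; b=F; g=T; v=F; e=F; d=T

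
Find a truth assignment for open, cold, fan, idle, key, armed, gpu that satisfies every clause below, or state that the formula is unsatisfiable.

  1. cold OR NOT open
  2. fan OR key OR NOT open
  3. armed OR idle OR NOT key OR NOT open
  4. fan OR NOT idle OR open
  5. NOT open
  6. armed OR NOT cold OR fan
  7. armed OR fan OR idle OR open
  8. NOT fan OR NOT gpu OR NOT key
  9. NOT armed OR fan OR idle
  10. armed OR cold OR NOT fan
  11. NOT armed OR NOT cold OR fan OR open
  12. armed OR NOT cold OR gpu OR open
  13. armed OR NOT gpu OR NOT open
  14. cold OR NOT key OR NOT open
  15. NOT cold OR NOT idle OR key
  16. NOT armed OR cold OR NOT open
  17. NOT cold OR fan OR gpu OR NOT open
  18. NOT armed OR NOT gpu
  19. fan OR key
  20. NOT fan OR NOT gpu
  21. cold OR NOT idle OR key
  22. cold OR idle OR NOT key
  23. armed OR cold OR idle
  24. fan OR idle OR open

open = False, cold = True, fan = True, idle = False, key = True, armed = True, gpu = False

Unit clause (NOT open) forces open = False.
Set cold = True.
Try fan = False:
  (fan OR NOT idle OR open) forces idle = False.
  clause (fan OR idle OR open) is falsified — backtrack.
So fan = True.
  then (NOT fan OR NOT gpu) forces gpu = False.
  then (armed OR NOT cold OR gpu OR open) forces armed = True.
Set idle = False.
Set key = True.
All clauses satisfied.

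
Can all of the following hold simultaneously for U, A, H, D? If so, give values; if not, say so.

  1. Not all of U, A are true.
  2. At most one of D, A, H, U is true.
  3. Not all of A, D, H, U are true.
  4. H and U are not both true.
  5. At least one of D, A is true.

U=F; A=F; H=F; D=T

  (1) {U, A}: 0/2 true — not all ✓
  (2) {D, A, H, U}: 1 true — at most one ✓
  (3) {A, D, H, U}: 1/4 true — not all ✓
  (4) H=F, U=F — not both ✓
  (5) {D, A}: 1 true — at least one ✓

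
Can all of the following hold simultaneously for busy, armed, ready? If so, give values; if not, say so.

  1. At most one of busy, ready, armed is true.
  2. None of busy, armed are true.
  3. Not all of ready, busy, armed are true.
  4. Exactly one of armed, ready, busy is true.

busy: False; armed: False; ready: True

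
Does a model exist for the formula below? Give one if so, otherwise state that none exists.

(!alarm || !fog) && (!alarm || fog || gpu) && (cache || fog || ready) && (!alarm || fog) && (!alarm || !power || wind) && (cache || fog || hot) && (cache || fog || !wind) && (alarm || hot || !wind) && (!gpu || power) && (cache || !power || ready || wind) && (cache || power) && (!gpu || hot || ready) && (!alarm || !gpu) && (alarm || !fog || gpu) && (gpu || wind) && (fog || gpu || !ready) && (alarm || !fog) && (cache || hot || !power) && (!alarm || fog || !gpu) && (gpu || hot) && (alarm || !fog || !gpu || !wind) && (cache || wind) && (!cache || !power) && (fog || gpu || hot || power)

gpu: False; power: False; ready: False; fog: False; wind: True; alarm: False; cache: True; hot: True

Set gpu = False.
  then (gpu || wind) forces wind = True.
  then (gpu || hot) forces hot = True.
Try power = True:
  (!cache || !power) forces cache = False.
  (cache || fog || !wind) forces fog = True.
  (!alarm || !fog) forces alarm = False.
  clause (alarm || !fog || gpu) is falsified — backtrack.
So power = False.
  then (cache || power) forces cache = True.
Try ready = True:
  (fog || gpu || !ready) forces fog = True.
  (!alarm || !fog) forces alarm = False.
  clause (alarm || !fog || gpu) is falsified — backtrack.
So ready = False.
Try fog = True:
  (!alarm || !fog) forces alarm = False.
  clause (alarm || !fog || gpu) is falsified — backtrack.
So fog = False.
  then (!alarm || fog || gpu) forces alarm = False.
All clauses satisfied.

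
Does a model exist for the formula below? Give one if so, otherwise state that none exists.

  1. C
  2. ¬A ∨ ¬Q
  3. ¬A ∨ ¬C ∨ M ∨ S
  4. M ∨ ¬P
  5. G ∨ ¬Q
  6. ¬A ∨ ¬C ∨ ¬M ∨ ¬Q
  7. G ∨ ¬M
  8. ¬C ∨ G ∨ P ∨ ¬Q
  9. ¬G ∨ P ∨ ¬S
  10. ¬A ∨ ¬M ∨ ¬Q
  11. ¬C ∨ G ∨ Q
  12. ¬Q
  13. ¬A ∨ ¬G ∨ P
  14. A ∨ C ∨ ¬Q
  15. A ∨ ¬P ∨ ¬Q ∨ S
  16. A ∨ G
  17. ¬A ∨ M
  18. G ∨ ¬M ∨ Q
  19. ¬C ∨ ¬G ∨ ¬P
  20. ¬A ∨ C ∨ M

Q: False, P: False, A: False, G: True, C: True, M: True, S: False

Unit clause (C) forces C = True.
Unit clause (¬Q) forces Q = False.
In (¬C ∨ G ∨ Q) only G is left, so G = True.
In (¬C ∨ ¬G ∨ ¬P) only ¬P is left, so P = False.
In (¬G ∨ P ∨ ¬S) only ¬S is left, so S = False.
In (¬A ∨ ¬G ∨ P) only ¬A is left, so A = False.
Set M = True.
All clauses satisfied.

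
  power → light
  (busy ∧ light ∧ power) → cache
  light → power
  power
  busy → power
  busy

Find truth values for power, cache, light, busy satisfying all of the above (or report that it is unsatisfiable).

Unit clause (power) forces power = True.
Unit clause (busy) forces busy = True.
In (light ∨ ¬power) only light is left, so light = True.
In (¬busy ∨ cache ∨ ¬light ∨ ¬power) only cache is left, so cache = True.
All clauses satisfied.

power=T; cache=T; light=T; busy=T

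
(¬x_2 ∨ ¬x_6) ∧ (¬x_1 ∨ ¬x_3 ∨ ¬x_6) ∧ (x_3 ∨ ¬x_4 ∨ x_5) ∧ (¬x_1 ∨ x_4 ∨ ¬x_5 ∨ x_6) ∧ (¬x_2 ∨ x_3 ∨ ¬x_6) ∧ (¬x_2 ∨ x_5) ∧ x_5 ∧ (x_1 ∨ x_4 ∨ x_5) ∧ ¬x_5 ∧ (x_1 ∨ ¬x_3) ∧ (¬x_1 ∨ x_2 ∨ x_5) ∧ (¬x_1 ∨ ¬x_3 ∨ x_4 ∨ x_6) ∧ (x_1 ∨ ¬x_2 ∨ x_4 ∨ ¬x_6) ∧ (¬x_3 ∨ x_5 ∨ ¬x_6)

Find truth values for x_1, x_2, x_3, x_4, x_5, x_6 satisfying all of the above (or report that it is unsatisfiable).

UNSATISFIABLE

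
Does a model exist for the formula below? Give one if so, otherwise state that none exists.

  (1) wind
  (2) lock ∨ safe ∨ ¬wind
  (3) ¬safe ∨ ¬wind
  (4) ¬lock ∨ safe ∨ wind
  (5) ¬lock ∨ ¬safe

Unit clause (wind) forces wind = True.
In (¬safe ∨ ¬wind) only ¬safe is left, so safe = False.
In (lock ∨ safe ∨ ¬wind) only lock is left, so lock = True.
Check each clause:
  (wind): wind holds.
  (lock ∨ safe ∨ ¬wind): lock holds.
  (¬safe ∨ ¬wind): ¬safe holds.
  (¬lock ∨ safe ∨ wind): wind holds.
  (¬lock ∨ ¬safe): ¬safe holds.
All clauses satisfied.

lock = True, wind = True, safe = False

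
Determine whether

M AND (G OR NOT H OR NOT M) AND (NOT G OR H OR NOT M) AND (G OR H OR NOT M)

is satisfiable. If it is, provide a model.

H=T; G=T; M=T

Unit clause (M) forces M = True.
Try H = False:
  (NOT G OR H OR NOT M) forces G = False.
  clause (G OR H OR NOT M) is falsified — backtrack.
So H = True.
  then (G OR NOT H OR NOT M) forces G = True.
Check each clause:
  (M): M holds.
  (G OR NOT H OR NOT M): G holds.
  (NOT G OR H OR NOT M): H holds.
  (G OR H OR NOT M): G holds.
All clauses satisfied.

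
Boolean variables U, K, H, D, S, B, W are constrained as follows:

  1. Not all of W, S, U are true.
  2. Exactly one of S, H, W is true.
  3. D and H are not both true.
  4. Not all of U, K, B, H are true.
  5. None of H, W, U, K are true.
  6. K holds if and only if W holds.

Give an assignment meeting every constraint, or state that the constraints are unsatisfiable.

U = False, K = False, H = False, D = True, S = True, B = False, W = False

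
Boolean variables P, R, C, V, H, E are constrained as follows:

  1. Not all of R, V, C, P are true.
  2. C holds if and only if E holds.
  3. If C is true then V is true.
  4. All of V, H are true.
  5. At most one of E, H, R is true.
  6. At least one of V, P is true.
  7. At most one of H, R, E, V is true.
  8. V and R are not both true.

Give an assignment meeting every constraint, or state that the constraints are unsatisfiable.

UNSATISFIABLE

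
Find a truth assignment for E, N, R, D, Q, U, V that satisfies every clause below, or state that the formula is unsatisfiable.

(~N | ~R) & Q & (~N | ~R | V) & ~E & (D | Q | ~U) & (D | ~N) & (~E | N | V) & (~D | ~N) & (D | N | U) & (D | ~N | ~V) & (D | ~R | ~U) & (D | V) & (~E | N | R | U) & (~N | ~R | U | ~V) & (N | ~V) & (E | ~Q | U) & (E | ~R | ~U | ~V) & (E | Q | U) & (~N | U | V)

Unit clause (Q) forces Q = True.
Unit clause (~E) forces E = False.
In (E | ~Q | U) only U is left, so U = True.
Set N = False.
  then (N | ~V) forces V = False.
  then (D | V) forces D = True.
Set R = False.
All clauses satisfied.

E=F, N=F, R=F, D=T, Q=T, U=T, V=F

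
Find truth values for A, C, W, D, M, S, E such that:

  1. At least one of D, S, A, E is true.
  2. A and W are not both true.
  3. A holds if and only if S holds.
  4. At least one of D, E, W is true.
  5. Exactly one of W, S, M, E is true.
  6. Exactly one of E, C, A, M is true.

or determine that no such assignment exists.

A=F, C=T, W=T, D=T, M=F, S=F, E=F

  (1) {D, S, A, E}: 1 true — at least one ✓
  (2) A=F, W=T — not both ✓
  (3) A=F, S=F — same ✓
  (4) {D, E, W}: 2 true — at least one ✓
  (5) {W, S, M, E}: 1 true — exactly one ✓
  (6) {E, C, A, M}: 1 true — exactly one ✓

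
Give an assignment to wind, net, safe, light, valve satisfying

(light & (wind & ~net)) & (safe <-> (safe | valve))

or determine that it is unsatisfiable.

wind=T, net=F, safe=T, light=T, valve=T

  light & (wind & ~net) = True
    wind & ~net = True
      ~net = True
  safe <-> (safe | valve) = True
    safe | valve = True
Both conjuncts True, so the formula holds.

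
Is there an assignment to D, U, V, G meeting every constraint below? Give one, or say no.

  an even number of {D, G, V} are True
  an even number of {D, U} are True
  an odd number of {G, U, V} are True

The formula is unsatisfiable.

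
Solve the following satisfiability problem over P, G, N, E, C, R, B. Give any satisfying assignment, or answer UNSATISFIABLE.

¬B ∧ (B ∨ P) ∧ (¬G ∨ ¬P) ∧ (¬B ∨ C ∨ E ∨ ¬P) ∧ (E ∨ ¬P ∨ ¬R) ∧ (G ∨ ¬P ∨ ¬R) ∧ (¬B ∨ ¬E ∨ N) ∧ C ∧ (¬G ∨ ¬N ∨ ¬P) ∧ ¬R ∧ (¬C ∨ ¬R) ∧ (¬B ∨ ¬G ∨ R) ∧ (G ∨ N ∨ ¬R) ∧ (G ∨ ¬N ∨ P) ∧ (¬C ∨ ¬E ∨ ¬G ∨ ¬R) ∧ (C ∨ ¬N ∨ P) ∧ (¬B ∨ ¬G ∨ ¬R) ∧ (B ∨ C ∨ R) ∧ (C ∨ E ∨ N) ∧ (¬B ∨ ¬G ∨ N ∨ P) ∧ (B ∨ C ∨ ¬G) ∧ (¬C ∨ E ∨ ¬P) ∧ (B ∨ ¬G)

P=T, G=F, N=T, E=T, C=T, R=F, B=F

Unit clause (¬B) forces B = False.
In (B ∨ P) only P is left, so P = True.
In (¬G ∨ ¬P) only ¬G is left, so G = False.
In (G ∨ ¬P ∨ ¬R) only ¬R is left, so R = False.
Unit clause (C) forces C = True.
In (¬C ∨ E ∨ ¬P) only E is left, so E = True.
Set N = True.
All clauses satisfied.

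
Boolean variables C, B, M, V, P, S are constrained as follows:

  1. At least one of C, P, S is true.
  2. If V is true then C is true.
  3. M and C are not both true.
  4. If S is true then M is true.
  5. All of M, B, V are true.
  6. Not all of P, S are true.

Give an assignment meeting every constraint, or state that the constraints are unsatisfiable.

Case V = True:
  (2) with V=T forces C = True.
  (3) with C=T forces M = False.
  Constraint (5) is violated (M=F) — contradiction.
Case V = False:
  Constraint (5) is violated (V=F) — contradiction.
Both cases fail — unsatisfiable.

Unsatisfiable — no assignment works.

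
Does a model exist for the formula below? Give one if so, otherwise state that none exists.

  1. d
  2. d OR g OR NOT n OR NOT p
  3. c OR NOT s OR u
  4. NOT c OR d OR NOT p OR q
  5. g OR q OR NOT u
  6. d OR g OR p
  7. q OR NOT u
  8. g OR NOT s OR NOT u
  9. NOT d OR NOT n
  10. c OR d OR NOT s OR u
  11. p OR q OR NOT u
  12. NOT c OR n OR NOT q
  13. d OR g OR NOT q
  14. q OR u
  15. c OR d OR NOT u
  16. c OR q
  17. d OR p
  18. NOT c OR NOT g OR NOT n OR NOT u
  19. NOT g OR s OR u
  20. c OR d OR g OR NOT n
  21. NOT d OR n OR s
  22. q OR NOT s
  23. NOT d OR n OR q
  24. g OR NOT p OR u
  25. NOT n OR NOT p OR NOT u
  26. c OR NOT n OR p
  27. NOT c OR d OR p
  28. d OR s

Unit clause (d) forces d = True.
In (NOT d OR NOT n) only NOT n is left, so n = False.
In (NOT d OR n OR s) only s is left, so s = True.
In (q OR NOT s) only q is left, so q = True.
In (NOT c OR n OR NOT q) only NOT c is left, so c = False.
In (c OR NOT s OR u) only u is left, so u = True.
In (g OR NOT s OR NOT u) only g is left, so g = True.
Set p = False.
All clauses satisfied.

s=T, g=T, c=F, d=T, n=F, p=F, u=T, q=T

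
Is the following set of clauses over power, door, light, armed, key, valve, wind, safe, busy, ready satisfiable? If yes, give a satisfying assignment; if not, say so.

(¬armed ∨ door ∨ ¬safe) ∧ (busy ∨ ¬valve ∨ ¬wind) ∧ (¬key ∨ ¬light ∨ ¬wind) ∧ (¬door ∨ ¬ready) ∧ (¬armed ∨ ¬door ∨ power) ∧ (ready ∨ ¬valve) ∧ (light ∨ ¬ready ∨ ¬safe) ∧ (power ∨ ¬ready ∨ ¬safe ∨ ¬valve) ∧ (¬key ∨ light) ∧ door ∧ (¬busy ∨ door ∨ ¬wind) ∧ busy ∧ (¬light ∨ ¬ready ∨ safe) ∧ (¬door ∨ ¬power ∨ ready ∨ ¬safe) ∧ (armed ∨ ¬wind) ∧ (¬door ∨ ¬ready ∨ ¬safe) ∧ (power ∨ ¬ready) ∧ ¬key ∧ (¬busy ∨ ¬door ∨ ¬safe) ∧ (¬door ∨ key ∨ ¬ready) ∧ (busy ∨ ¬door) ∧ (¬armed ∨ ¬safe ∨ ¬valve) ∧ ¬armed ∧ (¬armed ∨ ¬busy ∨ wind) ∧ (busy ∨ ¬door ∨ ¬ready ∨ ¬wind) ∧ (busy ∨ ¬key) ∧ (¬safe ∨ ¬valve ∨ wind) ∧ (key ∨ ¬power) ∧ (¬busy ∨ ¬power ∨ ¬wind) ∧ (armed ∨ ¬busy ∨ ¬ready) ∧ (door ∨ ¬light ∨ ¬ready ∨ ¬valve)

power=F, door=T, light=F, armed=F, key=F, valve=F, wind=F, safe=F, busy=T, ready=F

Unit clause (door) forces door = True.
Unit clause (busy) forces busy = True.
Unit clause (¬key) forces key = False.
In (¬busy ∨ ¬door ∨ ¬safe) only ¬safe is left, so safe = False.
In (¬door ∨ key ∨ ¬ready) only ¬ready is left, so ready = False.
Unit clause (¬armed) forces armed = False.
In (key ∨ ¬power) only ¬power is left, so power = False.
In (ready ∨ ¬valve) only ¬valve is left, so valve = False.
In (armed ∨ ¬wind) only ¬wind is left, so wind = False.
Set light = False.
All clauses satisfied.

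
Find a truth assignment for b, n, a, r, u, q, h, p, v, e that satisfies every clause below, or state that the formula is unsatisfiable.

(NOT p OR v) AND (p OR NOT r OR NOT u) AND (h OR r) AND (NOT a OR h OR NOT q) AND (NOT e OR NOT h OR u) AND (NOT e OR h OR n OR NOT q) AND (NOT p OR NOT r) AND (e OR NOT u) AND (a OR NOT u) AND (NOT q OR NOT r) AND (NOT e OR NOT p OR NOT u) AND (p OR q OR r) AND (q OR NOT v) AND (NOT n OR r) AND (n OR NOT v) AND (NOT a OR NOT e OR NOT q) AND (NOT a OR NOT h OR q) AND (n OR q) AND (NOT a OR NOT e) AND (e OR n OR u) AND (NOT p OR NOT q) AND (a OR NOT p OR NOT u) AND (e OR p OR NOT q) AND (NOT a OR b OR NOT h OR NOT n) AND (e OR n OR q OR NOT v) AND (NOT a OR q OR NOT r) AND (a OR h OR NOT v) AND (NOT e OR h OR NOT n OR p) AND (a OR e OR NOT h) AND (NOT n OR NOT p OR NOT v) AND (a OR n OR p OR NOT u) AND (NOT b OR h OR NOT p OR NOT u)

Set b = True.
Set n = True.
  then (NOT n OR r) forces r = True.
  then (NOT p OR NOT r) forces p = False.
  then (NOT q OR NOT r) forces q = False.
  then (q OR NOT v) forces v = False.
  then (NOT a OR q OR NOT r) forces a = False.
  then (p OR NOT r OR NOT u) forces u = False.
Set h = False.
  then (NOT e OR h OR NOT n OR p) forces e = False.
All clauses satisfied.

b: True, n: True, a: False, r: True, u: False, q: False, h: False, p: False, v: False, e: False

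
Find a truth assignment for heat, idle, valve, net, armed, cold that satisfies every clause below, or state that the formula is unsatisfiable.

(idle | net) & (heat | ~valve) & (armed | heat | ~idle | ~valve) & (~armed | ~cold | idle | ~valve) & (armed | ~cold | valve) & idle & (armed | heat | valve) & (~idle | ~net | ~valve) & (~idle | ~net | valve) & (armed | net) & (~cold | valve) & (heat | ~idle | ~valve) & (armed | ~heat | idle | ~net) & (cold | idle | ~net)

heat=F; idle=T; valve=F; net=F; armed=T; cold=F

Unit clause (idle) forces idle = True.
Set heat = False.
  then (heat | ~valve) forces valve = False.
  then (armed | heat | valve) forces armed = True.
  then (~idle | ~net | valve) forces net = False.
  then (~cold | valve) forces cold = False.
All clauses satisfied.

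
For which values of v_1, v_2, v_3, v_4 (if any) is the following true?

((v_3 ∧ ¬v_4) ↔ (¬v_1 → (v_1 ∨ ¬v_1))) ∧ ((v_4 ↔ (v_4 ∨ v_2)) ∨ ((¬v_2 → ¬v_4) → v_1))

v_1=T; v_2=F; v_3=T; v_4=F

  (v_3 ∧ ¬v_4) ↔ (¬v_1 → (v_1 ∨ ¬v_1)) = True
    v_3 ∧ ¬v_4 = True
      ¬v_4 = True
    ¬v_1 → (v_1 ∨ ¬v_1) = True
      ¬v_1 = False
      v_1 ∨ ¬v_1 = True
        ¬v_1 = False
  (v_4 ↔ (v_4 ∨ v_2)) ∨ ((¬v_2 → ¬v_4) → v_1) = True
    v_4 ↔ (v_4 ∨ v_2) = True
      v_4 ∨ v_2 = False
    (¬v_2 → ¬v_4) → v_1 = True
      ¬v_2 → ¬v_4 = True
        ¬v_2 = True
        ¬v_4 = True
Both conjuncts True, so the formula holds.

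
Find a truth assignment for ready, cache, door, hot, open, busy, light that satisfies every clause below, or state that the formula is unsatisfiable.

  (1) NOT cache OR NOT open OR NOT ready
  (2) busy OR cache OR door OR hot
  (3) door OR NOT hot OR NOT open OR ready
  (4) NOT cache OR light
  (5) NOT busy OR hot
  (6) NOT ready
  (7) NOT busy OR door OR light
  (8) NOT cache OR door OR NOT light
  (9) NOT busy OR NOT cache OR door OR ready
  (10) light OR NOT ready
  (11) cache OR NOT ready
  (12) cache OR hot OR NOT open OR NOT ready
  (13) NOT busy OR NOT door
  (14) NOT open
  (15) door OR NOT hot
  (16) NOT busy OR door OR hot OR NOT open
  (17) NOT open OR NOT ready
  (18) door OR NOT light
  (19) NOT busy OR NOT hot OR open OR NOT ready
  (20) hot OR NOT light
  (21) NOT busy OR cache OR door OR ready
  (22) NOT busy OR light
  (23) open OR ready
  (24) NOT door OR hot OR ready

The formula is unsatisfiable.

Case ready = True:
  Clause (NOT ready) is falsified — contradiction.
Case ready = False:
  (NOT open) forces open = False.
  Clause (open OR ready) is falsified — contradiction.
Both cases fail, so the formula is unsatisfiable.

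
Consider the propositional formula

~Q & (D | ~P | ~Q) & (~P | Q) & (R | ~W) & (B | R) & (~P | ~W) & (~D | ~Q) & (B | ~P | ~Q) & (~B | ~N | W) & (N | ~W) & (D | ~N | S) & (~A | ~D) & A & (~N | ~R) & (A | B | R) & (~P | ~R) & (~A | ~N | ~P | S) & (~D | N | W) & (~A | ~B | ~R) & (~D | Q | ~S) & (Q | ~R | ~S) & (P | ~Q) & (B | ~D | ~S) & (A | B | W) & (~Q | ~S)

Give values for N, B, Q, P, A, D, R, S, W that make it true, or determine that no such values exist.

Unit clause (~Q) forces Q = False.
In (~P | Q) only ~P is left, so P = False.
Unit clause (A) forces A = True.
In (~A | ~D) only ~D is left, so D = False.
Try N = True:
  (D | ~N | S) forces S = True.
  (~N | ~R) forces R = False.
  (R | ~W) forces W = False.
  (B | R) forces B = True.
  clause (~B | ~N | W) is falsified — backtrack.
So N = False.
  then (N | ~W) forces W = False.
Set B = False.
  then (B | R) forces R = True.
  then (Q | ~R | ~S) forces S = False.
All clauses satisfied.

N=F, B=F, Q=F, P=F, A=T, D=F, R=T, S=F, W=F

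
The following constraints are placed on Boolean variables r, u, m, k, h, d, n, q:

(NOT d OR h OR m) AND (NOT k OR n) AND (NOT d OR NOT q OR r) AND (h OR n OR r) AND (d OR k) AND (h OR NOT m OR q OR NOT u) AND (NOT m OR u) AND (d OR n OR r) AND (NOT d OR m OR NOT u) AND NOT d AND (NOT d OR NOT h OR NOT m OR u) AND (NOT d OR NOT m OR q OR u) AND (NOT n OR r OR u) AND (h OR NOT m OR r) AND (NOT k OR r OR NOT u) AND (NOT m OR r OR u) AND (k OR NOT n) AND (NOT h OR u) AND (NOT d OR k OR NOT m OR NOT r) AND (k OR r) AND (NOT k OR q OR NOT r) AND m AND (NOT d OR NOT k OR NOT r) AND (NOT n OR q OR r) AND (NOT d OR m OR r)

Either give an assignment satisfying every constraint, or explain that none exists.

r: True, u: True, m: True, k: True, h: False, d: False, n: True, q: True

Unit clause (NOT d) forces d = False.
Unit clause (m) forces m = True.
In (d OR k) only k is left, so k = True.
In (NOT m OR u) only u is left, so u = True.
In (NOT k OR r OR NOT u) only r is left, so r = True.
In (NOT k OR q OR NOT r) only q is left, so q = True.
In (NOT k OR n) only n is left, so n = True.
Set h = False.
All clauses satisfied.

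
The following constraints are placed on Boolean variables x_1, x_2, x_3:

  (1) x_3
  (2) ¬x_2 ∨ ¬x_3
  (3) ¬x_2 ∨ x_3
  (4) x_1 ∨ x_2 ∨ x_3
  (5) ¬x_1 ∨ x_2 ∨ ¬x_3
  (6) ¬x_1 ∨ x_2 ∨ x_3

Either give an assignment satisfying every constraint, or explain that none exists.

Unit clause (x_3) forces x_3 = True.
In (¬x_2 ∨ ¬x_3) only ¬x_2 is left, so x_2 = False.
In (¬x_1 ∨ x_2 ∨ ¬x_3) only ¬x_1 is left, so x_1 = False.
Check each clause:
  (x_3): x_3 holds.
  (¬x_2 ∨ ¬x_3): ¬x_2 holds.
  (¬x_2 ∨ x_3): ¬x_2 holds.
  (x_1 ∨ x_2 ∨ x_3): x_3 holds.
  (¬x_1 ∨ x_2 ∨ ¬x_3): ¬x_1 holds.
  (¬x_1 ∨ x_2 ∨ x_3): ¬x_1 holds.
All clauses satisfied.

x_1=F; x_2=F; x_3=T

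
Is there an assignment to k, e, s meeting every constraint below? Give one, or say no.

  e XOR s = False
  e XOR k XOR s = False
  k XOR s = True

k=F, e=T, s=T

e XOR s = T XOR T = False ✓
e XOR k XOR s = T XOR F XOR T = False ✓
k XOR s = F XOR T = True ✓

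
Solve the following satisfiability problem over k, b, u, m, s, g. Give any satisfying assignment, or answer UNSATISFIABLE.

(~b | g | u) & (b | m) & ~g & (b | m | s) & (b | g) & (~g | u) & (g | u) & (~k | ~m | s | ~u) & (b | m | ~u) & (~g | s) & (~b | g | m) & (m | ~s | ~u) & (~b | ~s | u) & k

k = True, b = True, u = True, m = True, s = True, g = False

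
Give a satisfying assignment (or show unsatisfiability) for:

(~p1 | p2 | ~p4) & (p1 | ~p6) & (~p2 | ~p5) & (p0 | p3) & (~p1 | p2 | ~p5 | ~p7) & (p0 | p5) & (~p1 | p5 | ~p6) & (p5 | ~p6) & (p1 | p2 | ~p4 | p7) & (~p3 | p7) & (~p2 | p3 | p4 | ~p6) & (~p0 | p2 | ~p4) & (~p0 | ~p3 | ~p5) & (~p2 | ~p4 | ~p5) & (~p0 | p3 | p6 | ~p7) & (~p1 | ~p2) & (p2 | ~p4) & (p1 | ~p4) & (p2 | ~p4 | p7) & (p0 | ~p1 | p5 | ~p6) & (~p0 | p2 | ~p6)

Set p0 = True.
Set p1 = False.
  then (p1 | ~p6) forces p6 = False.
  then (p1 | ~p4) forces p4 = False.
Set p2 = True.
  then (~p2 | ~p5) forces p5 = False.
Set p3 = True.
  then (~p3 | p7) forces p7 = True.
All clauses satisfied.

p0 = True, p1 = False, p2 = True, p3 = True, p4 = False, p5 = False, p6 = False, p7 = True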